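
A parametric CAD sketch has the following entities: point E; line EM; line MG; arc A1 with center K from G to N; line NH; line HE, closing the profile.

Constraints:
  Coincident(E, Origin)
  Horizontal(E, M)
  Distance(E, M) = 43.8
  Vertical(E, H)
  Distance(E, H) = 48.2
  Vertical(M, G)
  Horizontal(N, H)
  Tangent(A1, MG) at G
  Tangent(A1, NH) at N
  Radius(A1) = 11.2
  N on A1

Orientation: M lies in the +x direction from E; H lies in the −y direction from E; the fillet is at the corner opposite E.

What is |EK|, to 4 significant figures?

49.31

E is at the origin; EM is horizontal with |EM| = 43.8 and M on the +x side, so M = (43.80, 0.000). E and H share the same x with |EH| = 48.2 and H on the −y side, so H = (0.000, -48.20). The virtual corner opposite E is at (43.80, -48.20). Since A1 is tangent to MG there, KG ⟂ MG and the tangent condition forces KN to be normal to NH, with radius 11.2, so the center K sits 11.2 in from both sides at K = (32.60, -37.00). Then |EK| = |K − E| = 49.31.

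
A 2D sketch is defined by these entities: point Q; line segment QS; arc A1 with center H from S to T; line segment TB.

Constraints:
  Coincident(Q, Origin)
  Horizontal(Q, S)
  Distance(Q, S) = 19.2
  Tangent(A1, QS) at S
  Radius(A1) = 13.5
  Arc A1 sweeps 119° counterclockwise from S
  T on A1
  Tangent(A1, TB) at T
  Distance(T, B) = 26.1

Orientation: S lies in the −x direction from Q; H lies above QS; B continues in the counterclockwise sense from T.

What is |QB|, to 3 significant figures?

47.3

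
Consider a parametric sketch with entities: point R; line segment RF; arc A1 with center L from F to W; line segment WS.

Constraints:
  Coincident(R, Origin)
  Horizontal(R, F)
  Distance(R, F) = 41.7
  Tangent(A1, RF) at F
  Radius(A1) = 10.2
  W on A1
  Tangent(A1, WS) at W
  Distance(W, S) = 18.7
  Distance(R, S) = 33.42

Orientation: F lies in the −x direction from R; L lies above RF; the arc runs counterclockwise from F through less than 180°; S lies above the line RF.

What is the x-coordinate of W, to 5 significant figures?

-32.479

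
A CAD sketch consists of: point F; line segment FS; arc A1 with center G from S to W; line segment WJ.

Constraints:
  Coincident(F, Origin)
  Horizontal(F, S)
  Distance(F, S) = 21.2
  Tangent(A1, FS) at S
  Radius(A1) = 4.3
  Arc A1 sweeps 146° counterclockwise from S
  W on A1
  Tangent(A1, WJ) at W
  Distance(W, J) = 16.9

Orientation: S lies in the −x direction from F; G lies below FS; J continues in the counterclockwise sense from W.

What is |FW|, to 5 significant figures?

24.880

Since A1 is tangent to FS there, GS ⟂ FS, so G = S + (0, -4.3) = (-21.200, -4.3000). On A1, S sits at bearing 90° from G; a 146° counterclockwise sweep puts W at bearing 236°, so W = G + 4.3·(cos 236°, sin 236°) = (-23.605, -7.8649). Then |FW| = |W − F| = 24.880.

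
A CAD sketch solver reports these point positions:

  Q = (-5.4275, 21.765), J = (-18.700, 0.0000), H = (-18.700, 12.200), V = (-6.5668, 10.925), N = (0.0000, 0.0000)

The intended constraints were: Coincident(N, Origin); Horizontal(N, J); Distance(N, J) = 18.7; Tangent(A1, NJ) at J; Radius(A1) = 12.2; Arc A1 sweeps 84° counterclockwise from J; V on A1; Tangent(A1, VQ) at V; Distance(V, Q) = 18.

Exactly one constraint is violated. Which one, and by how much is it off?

Distance(V, Q) = 18 — off by 7.10.

N = (0.00, 0.00) ✓; N.y = 0.00, J.y = 0.00 ✓; |NJ| = 18.70 ✓; ∠(HJ, JN) = 90.00° ✓; |HJ| = 12.20 ✓; bearing(H→V) − bearing(H→J) = 84.00° ✓; |HV| = 12.20 ✓; ∠(HV, VQ) = 90.00° ✓; |VQ| = 10.90 ✗.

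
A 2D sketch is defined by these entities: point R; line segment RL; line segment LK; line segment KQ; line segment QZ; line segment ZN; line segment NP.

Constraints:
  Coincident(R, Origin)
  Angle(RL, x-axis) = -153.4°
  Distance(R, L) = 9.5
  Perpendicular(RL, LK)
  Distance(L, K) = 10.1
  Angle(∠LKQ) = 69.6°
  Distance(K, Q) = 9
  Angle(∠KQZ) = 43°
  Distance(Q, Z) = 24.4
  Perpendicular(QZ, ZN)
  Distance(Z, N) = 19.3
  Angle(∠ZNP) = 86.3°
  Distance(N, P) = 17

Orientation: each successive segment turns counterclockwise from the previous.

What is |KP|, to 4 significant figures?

12.10

R is at the origin; RL runs at -153.4° with length 9.5, so L = (-8.494, -4.254). The perpendicularity gives LK at right angles to RL, so LK runs at -63.40°; with |LK| = 10.1, K = (-3.972, -13.28). ∠LKQ = 69.6° gives KQ at 47.00° from the x-axis; with |KQ| = 9.0, Q = (2.166, -6.702). ∠KQZ = 43.0° gives QZ at -176.0° from the x-axis; with |QZ| = 24.4, Z = (-22.17, -8.405). QZ is perpendicular to ZN, so ZN runs at -86.00°; with |ZN| = 19.3, N = (-20.83, -27.66). ∠ZNP = 86.3° gives NP at 7.700° from the x-axis; with |NP| = 17.0, P = (-3.982, -25.38). Then |KP| = |P − K| = 12.10.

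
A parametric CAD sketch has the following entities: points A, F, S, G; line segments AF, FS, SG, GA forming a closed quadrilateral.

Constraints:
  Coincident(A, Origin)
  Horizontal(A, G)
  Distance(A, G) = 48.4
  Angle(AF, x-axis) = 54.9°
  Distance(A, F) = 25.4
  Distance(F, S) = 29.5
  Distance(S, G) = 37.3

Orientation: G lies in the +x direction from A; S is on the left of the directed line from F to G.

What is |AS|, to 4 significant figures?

53.78

A is at the origin; A and G share the same y with |AG| = 48.4 and G in +x, so G = (48.4, 0). AF runs at 54.9° with |AF| = 25.4, so F = (14.61, 20.78). S is determined by |FS| = 29.5 and |SG| = 37.3 together: it lies at the intersection of circle(F, 29.5) and circle(G, 37.3). With |FG| = 39.67, the foot of the radical line on FG is 13.27 from F and the perpendicular offset is √(29.5² − 13.27²) = 26.35. Taking the left-of-FG solution: S = (39.71, 36.27).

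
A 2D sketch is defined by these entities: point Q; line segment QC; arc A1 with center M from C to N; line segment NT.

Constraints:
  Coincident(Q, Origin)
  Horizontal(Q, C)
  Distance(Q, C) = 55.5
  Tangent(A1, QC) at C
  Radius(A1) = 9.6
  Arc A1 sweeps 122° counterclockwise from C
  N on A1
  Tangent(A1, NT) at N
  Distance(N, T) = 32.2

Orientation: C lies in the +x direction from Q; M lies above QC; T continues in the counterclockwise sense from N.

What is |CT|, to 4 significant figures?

42.93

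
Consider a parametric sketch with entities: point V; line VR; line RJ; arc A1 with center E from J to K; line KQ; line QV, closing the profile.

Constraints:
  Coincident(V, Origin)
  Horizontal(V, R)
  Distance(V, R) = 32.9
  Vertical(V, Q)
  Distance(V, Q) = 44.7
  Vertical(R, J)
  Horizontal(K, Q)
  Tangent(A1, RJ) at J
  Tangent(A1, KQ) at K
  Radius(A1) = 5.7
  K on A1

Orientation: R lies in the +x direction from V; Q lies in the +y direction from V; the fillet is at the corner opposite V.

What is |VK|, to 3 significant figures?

52.3

The virtual corner opposite V is at (32.9, 44.7). Since A1 is tangent to RJ there, EJ ⟂ RJ and tangency of A1 to KQ means the radius EK is perpendicular to KQ, with radius 5.7, so the center E sits 5.7 in from both sides at E = (27.2, 39.0). That places the tangent points at J = (32.9, 39.0) on RJ and K = (27.2, 44.7) on KQ. Then |VK| = |K − V| = 52.3.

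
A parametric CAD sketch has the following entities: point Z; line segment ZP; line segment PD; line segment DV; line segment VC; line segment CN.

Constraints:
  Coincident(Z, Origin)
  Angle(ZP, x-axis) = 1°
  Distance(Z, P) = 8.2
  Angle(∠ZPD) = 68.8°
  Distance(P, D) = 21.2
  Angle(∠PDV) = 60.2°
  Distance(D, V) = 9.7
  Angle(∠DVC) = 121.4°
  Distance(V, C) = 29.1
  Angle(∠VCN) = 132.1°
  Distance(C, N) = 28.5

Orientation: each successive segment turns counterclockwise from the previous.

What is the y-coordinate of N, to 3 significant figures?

-25.6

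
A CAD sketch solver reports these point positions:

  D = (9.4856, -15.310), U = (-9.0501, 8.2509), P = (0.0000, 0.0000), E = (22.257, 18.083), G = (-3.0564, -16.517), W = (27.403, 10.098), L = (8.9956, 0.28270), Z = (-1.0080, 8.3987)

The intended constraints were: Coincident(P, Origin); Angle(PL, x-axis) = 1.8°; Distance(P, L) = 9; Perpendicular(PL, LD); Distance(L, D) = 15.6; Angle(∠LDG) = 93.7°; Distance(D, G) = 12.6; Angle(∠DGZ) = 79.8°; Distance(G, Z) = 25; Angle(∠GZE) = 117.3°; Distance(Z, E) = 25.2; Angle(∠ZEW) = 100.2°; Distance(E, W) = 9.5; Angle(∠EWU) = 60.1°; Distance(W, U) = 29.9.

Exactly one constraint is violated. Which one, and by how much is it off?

Distance(W, U) = 29.9 — off by 6.60.

P = (0.00, 0.00) ✓; PL at 1.800° ✓; |PL| = 9.000 ✓; ∠(PL, LD) = 90.00° ✓; |LD| = 15.60 ✓; ∠LDG = 93.70° ✓; |DG| = 12.60 ✓; ∠DGZ = 79.80° ✓; |GZ| = 25.00 ✓; ∠GZE = 117.3° ✓; |ZE| = 25.20 ✓; ∠ZEW = 100.2° ✓; |EW| = 9.500 ✓; ∠EWU = 60.10° ✓; |WU| = 36.50 ✗.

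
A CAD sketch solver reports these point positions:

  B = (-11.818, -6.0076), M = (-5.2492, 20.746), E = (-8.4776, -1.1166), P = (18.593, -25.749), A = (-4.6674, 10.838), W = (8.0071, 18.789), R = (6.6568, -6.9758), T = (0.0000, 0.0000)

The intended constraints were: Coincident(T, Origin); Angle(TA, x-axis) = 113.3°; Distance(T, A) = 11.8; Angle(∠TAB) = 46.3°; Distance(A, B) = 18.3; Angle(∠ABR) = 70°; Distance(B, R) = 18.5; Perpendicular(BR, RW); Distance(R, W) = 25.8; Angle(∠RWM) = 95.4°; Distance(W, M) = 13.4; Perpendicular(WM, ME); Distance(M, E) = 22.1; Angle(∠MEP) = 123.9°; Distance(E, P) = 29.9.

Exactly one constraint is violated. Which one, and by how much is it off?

Distance(E, P) = 29.9 — off by 6.70.

T = (0.00, 0.00) ✓; TA at 113.3° ✓; |TA| = 11.80 ✓; ∠TAB = 46.30° ✓; |AB| = 18.30 ✓; ∠ABR = 70.00° ✓; |BR| = 18.50 ✓; ∠(BR, RW) = 90.00° ✓; |RW| = 25.80 ✓; ∠RWM = 95.40° ✓; |WM| = 13.40 ✓; ∠(WM, ME) = 90.00° ✓; |ME| = 22.10 ✓; ∠MEP = 123.9° ✓; |EP| = 36.60 ✗.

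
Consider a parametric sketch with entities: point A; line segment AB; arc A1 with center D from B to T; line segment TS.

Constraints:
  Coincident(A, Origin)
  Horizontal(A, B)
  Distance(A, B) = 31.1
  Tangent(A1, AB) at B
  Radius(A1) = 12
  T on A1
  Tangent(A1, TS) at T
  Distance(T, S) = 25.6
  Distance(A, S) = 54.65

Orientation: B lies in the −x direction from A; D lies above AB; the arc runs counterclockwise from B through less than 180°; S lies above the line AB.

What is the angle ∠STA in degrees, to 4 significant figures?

170.7°

Checks: ∠(DB, BA) = 90.00° ✓; |DT| = 12.00 ✓; ∠(DT, TS) = 90.00° ✓; |TS| = 25.60 ✓; |AS| = 54.65 ✓.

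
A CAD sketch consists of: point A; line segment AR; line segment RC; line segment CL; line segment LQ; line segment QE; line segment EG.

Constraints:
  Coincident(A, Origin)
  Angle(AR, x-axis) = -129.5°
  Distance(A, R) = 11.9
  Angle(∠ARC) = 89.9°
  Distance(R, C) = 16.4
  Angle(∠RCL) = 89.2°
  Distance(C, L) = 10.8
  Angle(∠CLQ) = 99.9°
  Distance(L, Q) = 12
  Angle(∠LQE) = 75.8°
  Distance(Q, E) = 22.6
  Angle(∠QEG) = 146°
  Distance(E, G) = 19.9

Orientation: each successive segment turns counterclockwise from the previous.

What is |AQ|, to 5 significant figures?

4.4514

∠RCL = 89.2° gives CL at 51.400° from the x-axis; with |CL| = 10.8, L = (11.841, -11.151). ∠CLQ = 99.9° gives LQ at 131.50° from the x-axis; with |LQ| = 12.0, Q = (3.8900, -2.1640). Then |AQ| = |Q − A| = 4.4514.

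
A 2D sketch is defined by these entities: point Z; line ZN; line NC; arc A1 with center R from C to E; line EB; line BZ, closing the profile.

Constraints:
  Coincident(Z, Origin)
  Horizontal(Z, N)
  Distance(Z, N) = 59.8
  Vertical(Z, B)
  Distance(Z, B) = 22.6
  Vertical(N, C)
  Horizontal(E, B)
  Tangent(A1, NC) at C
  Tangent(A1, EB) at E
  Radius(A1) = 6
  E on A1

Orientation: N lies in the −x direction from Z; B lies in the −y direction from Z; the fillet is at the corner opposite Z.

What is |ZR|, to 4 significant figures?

56.30

Z is at the origin; Z and N share the same y with |ZN| = 59.8 and N on the −x side, so N = (-59.80, 0.000). Z and B share the same x with |ZB| = 22.6 and B on the −y side, so B = (0.000, -22.60). The virtual corner opposite Z is at (-59.80, -22.60). The tangent condition forces RC to be normal to NC and since A1 is tangent to EB there, RE ⟂ EB, with radius 6.0, so the center R sits 6.0 in from both sides at R = (-53.80, -16.60). Then |ZR| = |R − Z| = 56.30.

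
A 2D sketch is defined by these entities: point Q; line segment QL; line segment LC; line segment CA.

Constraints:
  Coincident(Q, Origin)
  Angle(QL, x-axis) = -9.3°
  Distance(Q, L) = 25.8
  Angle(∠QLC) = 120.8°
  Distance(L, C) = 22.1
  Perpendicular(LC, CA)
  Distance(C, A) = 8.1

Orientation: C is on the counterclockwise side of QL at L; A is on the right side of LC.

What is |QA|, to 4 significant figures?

46.50

Q is at the origin; QL runs at -9.3° with length 25.8, so L = 25.8·(cos -9.3°, sin -9.3°) = (25.46, -4.169). ∠QLC = 120.8°, so LC runs at -9.3° + (180° − 120.8°) = 49.90° from the x-axis; with |LC| = 22.1, C = L + 22.1·(cos 49.90°, sin 49.90°) = (39.70, 12.74). LC ⟂ CA; with |CA| = 8.1 on the right of LC, A = C + 8.1·(0.7649, -0.6441) = (45.89, 7.518). Then |QA| = |A − Q| = 46.50.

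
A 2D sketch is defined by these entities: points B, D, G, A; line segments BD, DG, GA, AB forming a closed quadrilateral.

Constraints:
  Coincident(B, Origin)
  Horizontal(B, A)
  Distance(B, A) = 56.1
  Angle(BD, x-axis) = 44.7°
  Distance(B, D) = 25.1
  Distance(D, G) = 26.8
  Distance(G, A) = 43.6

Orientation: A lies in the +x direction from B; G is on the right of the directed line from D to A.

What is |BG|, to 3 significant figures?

16.0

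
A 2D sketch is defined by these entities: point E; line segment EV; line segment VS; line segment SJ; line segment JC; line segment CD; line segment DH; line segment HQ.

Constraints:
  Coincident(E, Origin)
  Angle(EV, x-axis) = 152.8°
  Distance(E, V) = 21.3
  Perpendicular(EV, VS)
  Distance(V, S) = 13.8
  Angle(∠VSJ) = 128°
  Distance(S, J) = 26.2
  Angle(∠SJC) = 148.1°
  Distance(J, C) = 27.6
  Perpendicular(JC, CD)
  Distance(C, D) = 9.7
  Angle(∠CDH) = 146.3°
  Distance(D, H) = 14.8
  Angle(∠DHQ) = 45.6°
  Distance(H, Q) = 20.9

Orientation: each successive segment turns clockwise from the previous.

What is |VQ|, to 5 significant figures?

46.699

∠CDH = 146.3° gives DH at -144.80° from the x-axis; with |DH| = 14.8, H = (23.263, -0.59724). ∠DHQ = 45.6° gives HQ at 80.800° from the x-axis; with |HQ| = 20.9, Q = (26.605, 20.034). Then |VQ| = |Q − V| = 46.699.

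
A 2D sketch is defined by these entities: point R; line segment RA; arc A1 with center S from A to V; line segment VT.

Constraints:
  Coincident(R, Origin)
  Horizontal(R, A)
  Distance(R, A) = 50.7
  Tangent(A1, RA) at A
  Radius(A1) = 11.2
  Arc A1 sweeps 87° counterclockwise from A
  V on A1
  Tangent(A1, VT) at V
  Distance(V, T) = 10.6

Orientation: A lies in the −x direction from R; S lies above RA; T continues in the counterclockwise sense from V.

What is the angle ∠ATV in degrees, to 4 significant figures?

25.98°

R is at the origin; RA is horizontal with |RA| = 50.7 and A on the −x side, so A = (-50.70, 0.000). Tangency of A1 to RA means the radius SA is perpendicular to RA, so S = A + (0, 11.2) = (-50.70, 11.20). On A1, A sits at bearing -90° from S; an 87° counterclockwise sweep puts V at bearing -3°, so V = S + 11.2·(cos -3°, sin -3°) = (-39.52, 10.61). Tangency of A1 to VT means the radius SV is perpendicular to VT, so VT runs along (−sin -3°, cos -3°); with |VT| = 10.6, T = (-38.96, 21.20). Then cos ∠ATV = TA·TV / (|TA||TV|), giving 25.98°.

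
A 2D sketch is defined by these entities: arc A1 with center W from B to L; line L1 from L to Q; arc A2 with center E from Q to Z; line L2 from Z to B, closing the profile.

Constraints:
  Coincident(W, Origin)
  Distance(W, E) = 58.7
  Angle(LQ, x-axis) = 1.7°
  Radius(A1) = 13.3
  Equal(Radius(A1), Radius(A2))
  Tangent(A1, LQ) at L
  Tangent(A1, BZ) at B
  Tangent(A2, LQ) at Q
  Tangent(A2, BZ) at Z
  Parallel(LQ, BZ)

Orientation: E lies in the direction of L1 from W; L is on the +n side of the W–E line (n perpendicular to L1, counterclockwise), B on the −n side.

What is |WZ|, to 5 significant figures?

60.188

Tangency of A1 to both parallel lines with radius 13.3 puts L and B at W ± 13.3·n: L = (-0.39456, 13.294), B = (0.39456, -13.294). Equal radii place Q and Z the same way about E: Q = E + 13.3·n = (58.280, 15.036), Z = E − 13.3·n = (59.069, -11.553). Then |WZ| = |Z − W| = 60.188.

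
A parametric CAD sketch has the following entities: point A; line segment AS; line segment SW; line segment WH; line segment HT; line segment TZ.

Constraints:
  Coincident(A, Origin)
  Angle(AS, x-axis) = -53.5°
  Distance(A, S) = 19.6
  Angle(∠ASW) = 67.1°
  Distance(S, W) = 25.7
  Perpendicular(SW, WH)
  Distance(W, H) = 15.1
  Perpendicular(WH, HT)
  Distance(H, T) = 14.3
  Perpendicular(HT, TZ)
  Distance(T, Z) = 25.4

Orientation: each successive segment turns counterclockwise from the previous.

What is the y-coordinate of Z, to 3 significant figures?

-11.2

A is at the origin; AS runs at -53.5° with length 19.6, so S = (11.7, -15.8). ∠ASW = 67.1° gives SW at 59.4° from the x-axis; with |SW| = 25.7, W = (24.7, 6.37). The perpendicularity gives WH at right angles to SW, so WH runs at 149°; with |WH| = 15.1, H = (11.7, 14.1). WH ⟂ HT, so HT runs at -121°; with |HT| = 14.3, T = (4.46, 1.74). HT ⟂ TZ, so TZ runs at -30.6°; with |TZ| = 25.4, Z = (26.3, -11.2). So Z.y = -11.2.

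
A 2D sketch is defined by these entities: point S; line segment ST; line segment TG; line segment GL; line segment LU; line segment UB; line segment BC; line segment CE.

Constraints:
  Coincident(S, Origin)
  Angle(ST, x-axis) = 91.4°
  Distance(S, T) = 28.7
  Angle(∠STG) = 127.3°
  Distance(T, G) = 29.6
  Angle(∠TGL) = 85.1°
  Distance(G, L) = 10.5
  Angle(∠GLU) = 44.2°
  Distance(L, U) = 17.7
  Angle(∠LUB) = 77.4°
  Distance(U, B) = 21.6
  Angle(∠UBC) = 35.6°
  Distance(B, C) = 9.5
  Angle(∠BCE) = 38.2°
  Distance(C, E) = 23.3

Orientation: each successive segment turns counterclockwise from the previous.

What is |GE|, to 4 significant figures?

27.48

S is at the origin; ST runs at 91.4° with length 28.7, so T = (-0.7012, 28.69). ∠STG = 127.3° gives TG at 144.1° from the x-axis; with |TG| = 29.6, G = (-24.68, 46.05). ∠TGL = 85.1° gives GL at -121.0° from the x-axis; with |GL| = 10.5, L = (-30.09, 37.05). ∠GLU = 44.2° gives LU at 14.80° from the x-axis; with |LU| = 17.7, U = (-12.97, 41.57). ∠LUB = 77.4° gives UB at 117.4° from the x-axis; with |UB| = 21.6, B = (-22.91, 60.75). ∠UBC = 35.6° gives BC at -98.20° from the x-axis; with |BC| = 9.5, C = (-24.27, 51.34). ∠BCE = 38.2° gives CE at 43.60° from the x-axis; with |CE| = 23.3, E = (-7.396, 67.41). Then |GE| = |E − G| = 27.48.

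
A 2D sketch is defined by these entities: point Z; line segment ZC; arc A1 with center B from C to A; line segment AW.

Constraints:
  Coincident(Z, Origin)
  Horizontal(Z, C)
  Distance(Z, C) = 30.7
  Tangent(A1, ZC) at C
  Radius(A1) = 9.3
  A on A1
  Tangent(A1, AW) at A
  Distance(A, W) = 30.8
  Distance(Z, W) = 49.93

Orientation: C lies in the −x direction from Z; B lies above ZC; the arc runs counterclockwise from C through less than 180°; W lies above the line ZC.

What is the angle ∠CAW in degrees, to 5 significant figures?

129.03°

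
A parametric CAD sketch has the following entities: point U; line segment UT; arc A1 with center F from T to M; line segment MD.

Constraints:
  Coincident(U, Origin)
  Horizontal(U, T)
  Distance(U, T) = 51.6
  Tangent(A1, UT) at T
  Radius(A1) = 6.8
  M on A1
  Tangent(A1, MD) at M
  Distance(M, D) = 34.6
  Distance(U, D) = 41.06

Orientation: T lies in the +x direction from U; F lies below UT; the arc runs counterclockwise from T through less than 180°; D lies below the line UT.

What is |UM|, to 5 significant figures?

46.091

U is at the origin; UT is horizontal with |UT| = 51.6 and T on the +x side, so T = (51.600, 0.0000). A1 meets UT tangentially, so FT is at right angles to UT, so F = T + (0, -6.8) = (51.600, -6.8000). Since FM ⟂ MD (tangency), |FD| = √(6.8² + 34.6²) = 35.262 regardless of where M sits on A1. So D lies on both circle(U, 41.06) and circle(F, 35.262); the below-UT intersection is D = (26.391, -31.456). M is the foot of the tangent from D: M = (45.997, -2.9467).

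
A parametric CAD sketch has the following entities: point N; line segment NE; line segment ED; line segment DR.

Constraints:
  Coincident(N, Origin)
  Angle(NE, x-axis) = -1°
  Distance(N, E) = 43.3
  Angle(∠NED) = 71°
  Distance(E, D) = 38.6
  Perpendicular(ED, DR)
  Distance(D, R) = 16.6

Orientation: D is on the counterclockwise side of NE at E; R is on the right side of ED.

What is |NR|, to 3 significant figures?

62.5

∠NED = 71.0°, so ED runs at -1.0° + (180° − 71.0°) = 108° from the x-axis; with |ED| = 38.6, D = E + 38.6·(cos 108°, sin 108°) = (31.4, 36.0). The perpendicularity gives DR at right angles to ED; with |DR| = 16.6 on the right of ED, R = D + 16.6·(0.951, 0.309) = (47.2, 41.1). Then |NR| = |R − N| = 62.5.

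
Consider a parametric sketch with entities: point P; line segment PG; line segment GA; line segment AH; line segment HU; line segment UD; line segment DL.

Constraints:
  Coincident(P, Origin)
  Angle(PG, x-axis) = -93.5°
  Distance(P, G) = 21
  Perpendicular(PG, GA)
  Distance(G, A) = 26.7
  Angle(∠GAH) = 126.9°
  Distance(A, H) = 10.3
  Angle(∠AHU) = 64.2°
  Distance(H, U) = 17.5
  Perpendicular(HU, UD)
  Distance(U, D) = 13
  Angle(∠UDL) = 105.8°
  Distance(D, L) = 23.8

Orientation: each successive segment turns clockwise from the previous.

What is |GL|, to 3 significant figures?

36.4

P is at the origin; PG runs at -93.5° with length 21.0, so G = (-1.28, -21.0). PG ⟂ GA, so GA runs at 176°; with |GA| = 26.7, A = (-27.9, -19.3). ∠GAH = 126.9° gives AH at 123° from the x-axis; with |AH| = 10.3, H = (-33.6, -10.7). ∠AHU = 64.2° gives HU at 7.60° from the x-axis; with |HU| = 17.5, U = (-16.3, -8.42). HU ⟂ UD, so UD runs at -82.4°; with |UD| = 13.0, D = (-14.5, -21.3). ∠UDL = 105.8° gives DL at -157° from the x-axis; with |DL| = 23.8, L = (-36.4, -30.8). Then |GL| = |L − G| = 36.4.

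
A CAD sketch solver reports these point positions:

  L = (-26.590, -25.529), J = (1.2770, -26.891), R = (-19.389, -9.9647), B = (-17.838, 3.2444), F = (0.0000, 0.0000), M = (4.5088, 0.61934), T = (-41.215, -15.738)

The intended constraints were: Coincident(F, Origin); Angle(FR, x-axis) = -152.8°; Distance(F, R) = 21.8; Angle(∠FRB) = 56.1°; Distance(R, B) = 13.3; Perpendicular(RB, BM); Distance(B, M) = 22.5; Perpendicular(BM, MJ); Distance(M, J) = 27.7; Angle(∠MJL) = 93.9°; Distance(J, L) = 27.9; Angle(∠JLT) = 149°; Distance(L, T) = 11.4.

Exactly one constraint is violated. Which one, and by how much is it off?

Distance(L, T) = 11.4 — off by 6.20.

F = (0.00, 0.00) ✓; FR at -152.8° ✓; |FR| = 21.80 ✓; ∠FRB = 56.10° ✓; |RB| = 13.30 ✓; ∠(RB, BM) = 90.00° ✓; |BM| = 22.50 ✓; ∠(BM, MJ) = 90.00° ✓; |MJ| = 27.70 ✓; ∠MJL = 93.90° ✓; |JL| = 27.90 ✓; ∠JLT = 149.0° ✓; |LT| = 17.60 ✗.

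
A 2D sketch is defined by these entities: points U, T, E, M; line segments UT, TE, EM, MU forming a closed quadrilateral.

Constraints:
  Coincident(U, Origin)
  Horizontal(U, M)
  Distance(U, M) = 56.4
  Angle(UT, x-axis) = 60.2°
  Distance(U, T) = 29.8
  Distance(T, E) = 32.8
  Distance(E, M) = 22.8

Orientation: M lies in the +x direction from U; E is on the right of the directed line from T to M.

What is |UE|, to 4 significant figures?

33.64

Checks: |TE| = 32.80 ✓; |EM| = 22.80 ✓.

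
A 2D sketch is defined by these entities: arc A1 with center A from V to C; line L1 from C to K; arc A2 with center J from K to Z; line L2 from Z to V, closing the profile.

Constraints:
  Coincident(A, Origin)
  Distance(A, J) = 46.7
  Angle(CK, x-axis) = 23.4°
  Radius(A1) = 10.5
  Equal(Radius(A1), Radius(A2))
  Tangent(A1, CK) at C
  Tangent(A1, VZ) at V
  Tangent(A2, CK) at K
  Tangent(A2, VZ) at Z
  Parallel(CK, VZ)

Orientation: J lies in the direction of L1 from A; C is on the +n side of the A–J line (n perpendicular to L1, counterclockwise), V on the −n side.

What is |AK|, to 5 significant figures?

47.866

The slot axis is L1's direction at 23.4°, so u = (cos 23.4°, sin 23.4°) = (0.91775, 0.39715) and n = (−sin 23.4°, cos 23.4°) = (-0.39715, 0.91775). A is at the origin and J lies 46.7 along u from A, so J = 46.7·u = (42.859, 18.547). Tangency of A1 to both parallel lines with radius 10.5 puts C and V at A ± 10.5·n: C = (-4.1701, 9.6364), V = (4.1701, -9.6364). Equal radii place K and Z the same way about J: K = J + 10.5·n = (38.689, 28.183), Z = J − 10.5·n = (47.029, 8.9104). Then |AK| = |K − A| = 47.866.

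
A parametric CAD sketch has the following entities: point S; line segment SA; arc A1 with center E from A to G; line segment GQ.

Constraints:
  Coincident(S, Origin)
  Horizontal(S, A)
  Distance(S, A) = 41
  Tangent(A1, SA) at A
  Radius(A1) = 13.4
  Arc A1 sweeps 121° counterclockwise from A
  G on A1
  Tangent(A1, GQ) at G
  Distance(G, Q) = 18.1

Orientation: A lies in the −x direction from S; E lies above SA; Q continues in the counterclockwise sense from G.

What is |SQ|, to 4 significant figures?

52.83

On A1, A sits at bearing -90° from E; a 121° counterclockwise sweep puts G at bearing 31°, so G = E + 13.4·(cos 31°, sin 31°) = (-29.51, 20.30). Tangency of A1 to GQ means the radius EG is perpendicular to GQ, so GQ runs along (−sin 31°, cos 31°); with |GQ| = 18.1, Q = (-38.84, 35.82). Then |SQ| = |Q − S| = 52.83.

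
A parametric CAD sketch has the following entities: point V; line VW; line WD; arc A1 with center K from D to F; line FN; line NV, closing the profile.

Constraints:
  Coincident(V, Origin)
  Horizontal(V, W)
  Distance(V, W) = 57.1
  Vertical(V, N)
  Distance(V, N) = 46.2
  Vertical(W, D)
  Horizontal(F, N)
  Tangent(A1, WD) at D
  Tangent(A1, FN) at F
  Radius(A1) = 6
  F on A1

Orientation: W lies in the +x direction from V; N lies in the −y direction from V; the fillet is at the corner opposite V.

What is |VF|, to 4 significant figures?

68.89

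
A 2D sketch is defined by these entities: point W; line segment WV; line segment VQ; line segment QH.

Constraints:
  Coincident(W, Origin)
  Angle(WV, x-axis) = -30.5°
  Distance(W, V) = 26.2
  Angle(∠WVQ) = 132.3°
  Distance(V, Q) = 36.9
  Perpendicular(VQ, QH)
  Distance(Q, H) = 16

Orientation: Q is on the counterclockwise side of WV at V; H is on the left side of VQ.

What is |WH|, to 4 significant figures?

54.64

W is at the origin; WV runs at -30.5° with length 26.2, so V = 26.2·(cos -30.5°, sin -30.5°) = (22.57, -13.30). ∠WVQ = 132.3°, so VQ runs at -30.5° + (180° − 132.3°) = 17.20° from the x-axis; with |VQ| = 36.9, Q = V + 36.9·(cos 17.20°, sin 17.20°) = (57.82, -2.386). VQ is perpendicular to QH; with |QH| = 16.0 on the left of VQ, H = Q + 16.0·(-0.2957, 0.9553) = (53.09, 12.90). Then |WH| = |H − W| = 54.64.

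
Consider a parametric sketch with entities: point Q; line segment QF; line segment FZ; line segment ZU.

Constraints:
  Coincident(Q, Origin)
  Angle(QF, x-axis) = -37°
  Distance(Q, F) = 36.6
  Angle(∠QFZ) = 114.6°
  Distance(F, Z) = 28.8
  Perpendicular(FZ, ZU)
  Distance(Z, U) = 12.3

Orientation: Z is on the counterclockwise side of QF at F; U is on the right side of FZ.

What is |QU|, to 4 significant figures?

63.38

∠QFZ = 114.6°, so FZ runs at -37.0° + (180° − 114.6°) = 28.40° from the x-axis; with |FZ| = 28.8, Z = F + 28.8·(cos 28.40°, sin 28.40°) = (54.56, -8.328). FZ ⟂ ZU; with |ZU| = 12.3 on the right of FZ, U = Z + 12.3·(0.4756, -0.8796) = (60.41, -19.15). Then |QU| = |U − Q| = 63.38.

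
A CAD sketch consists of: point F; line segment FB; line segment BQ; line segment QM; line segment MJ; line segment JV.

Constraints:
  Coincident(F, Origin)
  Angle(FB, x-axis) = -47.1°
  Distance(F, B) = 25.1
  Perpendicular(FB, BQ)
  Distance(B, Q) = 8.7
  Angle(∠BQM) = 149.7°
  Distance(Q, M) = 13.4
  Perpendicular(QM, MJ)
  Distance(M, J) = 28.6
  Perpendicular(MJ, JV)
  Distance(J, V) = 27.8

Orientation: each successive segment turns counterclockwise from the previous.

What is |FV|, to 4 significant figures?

19.72

F is at the origin; FB runs at -47.1° with length 25.1, so B = (17.09, -18.39). FB is perpendicular to BQ, so BQ runs at 42.90°; with |BQ| = 8.7, Q = (23.46, -12.46). ∠BQM = 149.7° gives QM at 73.20° from the x-axis; with |QM| = 13.4, M = (27.33, 0.3635). QM ⟂ MJ, so MJ runs at 163.2°; with |MJ| = 28.6, J = (-0.04709, 8.630). The perpendicularity gives JV at right angles to MJ, so JV runs at -106.8°; with |JV| = 27.8, V = (-8.082, -17.98). Then |FV| = |V − F| = 19.72.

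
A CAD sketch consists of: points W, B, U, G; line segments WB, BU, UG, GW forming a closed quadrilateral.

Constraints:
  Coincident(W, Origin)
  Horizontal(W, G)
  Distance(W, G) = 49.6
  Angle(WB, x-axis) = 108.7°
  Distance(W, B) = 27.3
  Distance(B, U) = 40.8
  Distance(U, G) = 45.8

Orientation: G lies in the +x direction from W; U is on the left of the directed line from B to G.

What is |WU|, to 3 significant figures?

50.3

W is at the origin; WG is horizontal with |WG| = 49.6 and G in +x, so G = (49.6, 0). WB runs at 108.7° with |WB| = 27.3, so B = (-8.75, 25.9). U is determined by |BU| = 40.8 and |UG| = 45.8 together: it lies at the intersection of circle(B, 40.8) and circle(G, 45.8). With |BG| = 63.8, the foot of the radical line on BG is 28.5 from B and the perpendicular offset is √(40.8² − 28.5²) = 29.2. Taking the left-of-BG solution: U = (29.1, 41.0).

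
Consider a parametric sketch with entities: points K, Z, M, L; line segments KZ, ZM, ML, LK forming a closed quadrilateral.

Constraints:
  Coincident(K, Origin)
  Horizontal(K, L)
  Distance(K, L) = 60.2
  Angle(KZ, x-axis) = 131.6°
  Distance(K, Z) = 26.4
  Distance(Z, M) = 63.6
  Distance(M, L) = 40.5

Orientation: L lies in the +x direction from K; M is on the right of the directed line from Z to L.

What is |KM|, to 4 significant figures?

37.32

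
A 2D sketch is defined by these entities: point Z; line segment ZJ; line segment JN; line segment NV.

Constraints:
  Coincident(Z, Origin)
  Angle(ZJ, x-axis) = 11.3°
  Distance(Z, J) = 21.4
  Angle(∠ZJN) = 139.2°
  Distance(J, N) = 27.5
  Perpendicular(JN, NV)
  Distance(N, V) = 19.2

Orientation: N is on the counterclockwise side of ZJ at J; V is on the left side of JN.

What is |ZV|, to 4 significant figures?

44.01

Z is at the origin; ZJ runs at 11.3° with length 21.4, so J = 21.4·(cos 11.3°, sin 11.3°) = (20.99, 4.193). ∠ZJN = 139.2°, so JN runs at 11.3° + (180° − 139.2°) = 52.10° from the x-axis; with |JN| = 27.5, N = J + 27.5·(cos 52.10°, sin 52.10°) = (37.88, 25.89). JN ⟂ NV; with |NV| = 19.2 on the left of JN, V = N + 19.2·(-0.7891, 0.6143) = (22.73, 37.69). Then |ZV| = |V − Z| = 44.01.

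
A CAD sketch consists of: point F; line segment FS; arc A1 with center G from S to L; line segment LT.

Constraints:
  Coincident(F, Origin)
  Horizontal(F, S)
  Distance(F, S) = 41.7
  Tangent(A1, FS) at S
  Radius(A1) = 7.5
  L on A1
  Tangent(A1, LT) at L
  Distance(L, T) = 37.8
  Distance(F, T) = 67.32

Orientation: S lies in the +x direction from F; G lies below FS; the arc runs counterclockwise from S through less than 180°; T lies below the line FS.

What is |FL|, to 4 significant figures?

36.37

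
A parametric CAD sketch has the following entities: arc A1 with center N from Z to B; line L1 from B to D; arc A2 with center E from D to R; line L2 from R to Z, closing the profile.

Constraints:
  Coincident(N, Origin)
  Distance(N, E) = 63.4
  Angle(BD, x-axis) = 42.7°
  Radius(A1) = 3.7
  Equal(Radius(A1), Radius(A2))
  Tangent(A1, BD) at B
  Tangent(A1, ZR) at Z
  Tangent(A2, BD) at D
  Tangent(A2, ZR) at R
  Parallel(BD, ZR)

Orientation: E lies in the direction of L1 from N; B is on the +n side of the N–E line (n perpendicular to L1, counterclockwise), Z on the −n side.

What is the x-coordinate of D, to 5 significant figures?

44.084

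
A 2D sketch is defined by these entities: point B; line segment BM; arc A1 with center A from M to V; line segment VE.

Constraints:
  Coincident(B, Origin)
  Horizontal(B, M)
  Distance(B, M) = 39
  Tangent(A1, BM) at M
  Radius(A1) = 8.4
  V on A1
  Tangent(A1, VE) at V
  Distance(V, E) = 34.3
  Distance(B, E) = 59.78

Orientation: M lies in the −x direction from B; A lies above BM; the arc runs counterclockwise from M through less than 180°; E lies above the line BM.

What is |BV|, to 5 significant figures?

32.791

B is at the origin; B and M share the same y with |BM| = 39.0 and M on the −x side, so M = (-39.000, 0.0000). The tangent condition forces AM to be normal to BM, so A = M + (0, 8.4) = (-39.000, 8.4000). Since AV ⟂ VE (tangency), |AE| = √(8.4² + 34.3²) = 35.314 regardless of where V sits on A1. So E lies on both circle(B, 59.78) and circle(A, 35.314); the above-BM intersection is E = (-40.828, 43.666). V is the foot of the tangent from E: V = (-30.955, 10.818).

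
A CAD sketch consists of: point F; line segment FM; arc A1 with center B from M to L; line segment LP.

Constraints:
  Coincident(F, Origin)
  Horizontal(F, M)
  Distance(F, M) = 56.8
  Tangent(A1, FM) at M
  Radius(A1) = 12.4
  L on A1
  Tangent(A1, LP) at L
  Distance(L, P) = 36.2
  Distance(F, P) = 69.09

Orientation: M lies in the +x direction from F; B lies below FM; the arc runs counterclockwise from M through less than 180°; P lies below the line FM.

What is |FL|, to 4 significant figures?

46.50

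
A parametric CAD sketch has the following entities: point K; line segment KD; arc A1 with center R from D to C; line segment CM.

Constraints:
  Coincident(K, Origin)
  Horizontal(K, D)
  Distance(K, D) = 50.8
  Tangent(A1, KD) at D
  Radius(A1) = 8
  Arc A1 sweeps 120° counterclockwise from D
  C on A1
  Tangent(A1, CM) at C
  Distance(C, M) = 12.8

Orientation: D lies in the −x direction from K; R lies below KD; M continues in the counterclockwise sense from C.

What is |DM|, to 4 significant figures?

23.09

K is at the origin; K and D share the same y with |KD| = 50.8 and D on the −x side, so D = (-50.80, 0.000). The tangent condition forces RD to be normal to KD, so R = D + (0, -8) = (-50.80, -8.000). On A1, D sits at bearing 90° from R; a 120° counterclockwise sweep puts C at bearing 210°, so C = R + 8.0·(cos 210°, sin 210°) = (-57.73, -12.00). The tangent condition forces RC to be normal to CM, so CM runs along (−sin 210°, cos 210°); with |CM| = 12.8, M = (-51.33, -23.09). Then |DM| = |M − D| = 23.09.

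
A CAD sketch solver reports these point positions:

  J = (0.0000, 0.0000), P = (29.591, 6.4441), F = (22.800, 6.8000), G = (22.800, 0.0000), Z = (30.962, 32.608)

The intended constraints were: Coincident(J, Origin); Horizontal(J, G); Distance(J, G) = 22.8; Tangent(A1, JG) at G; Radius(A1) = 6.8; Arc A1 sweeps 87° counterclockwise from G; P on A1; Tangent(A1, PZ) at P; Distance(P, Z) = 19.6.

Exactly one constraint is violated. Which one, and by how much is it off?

Distance(P, Z) = 19.6 — off by 6.60.

J = (0.00, 0.00) ✓; J.y = 0.00, G.y = 0.00 ✓; |JG| = 22.80 ✓; ∠(FG, GJ) = 90.00° ✓; |FG| = 6.800 ✓; bearing(F→P) − bearing(F→G) = 87.00° ✓; |FP| = 6.800 ✓; ∠(FP, PZ) = 90.00° ✓; |PZ| = 26.20 ✗.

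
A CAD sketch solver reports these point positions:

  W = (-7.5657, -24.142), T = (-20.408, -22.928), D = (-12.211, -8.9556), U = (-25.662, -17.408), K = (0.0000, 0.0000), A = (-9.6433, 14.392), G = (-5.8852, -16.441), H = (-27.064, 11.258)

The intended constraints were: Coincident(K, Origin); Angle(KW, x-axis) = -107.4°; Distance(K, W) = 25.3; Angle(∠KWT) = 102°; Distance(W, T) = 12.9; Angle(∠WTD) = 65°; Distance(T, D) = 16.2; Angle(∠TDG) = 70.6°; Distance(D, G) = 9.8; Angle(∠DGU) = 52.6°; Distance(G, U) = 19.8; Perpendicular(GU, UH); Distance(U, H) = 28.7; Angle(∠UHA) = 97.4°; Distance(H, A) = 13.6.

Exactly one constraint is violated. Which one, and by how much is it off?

Distance(H, A) = 13.6 — off by 4.10.

K = (0.00, 0.00) ✓; KW at -107.4° ✓; |KW| = 25.30 ✓; ∠KWT = 102.0° ✓; |WT| = 12.90 ✓; ∠WTD = 65.00° ✓; |TD| = 16.20 ✓; ∠TDG = 70.60° ✓; |DG| = 9.800 ✓; ∠DGU = 52.60° ✓; |GU| = 19.80 ✓; ∠(GU, UH) = 90.00° ✓; |UH| = 28.70 ✓; ∠UHA = 97.40° ✓; |HA| = 17.70 ✗.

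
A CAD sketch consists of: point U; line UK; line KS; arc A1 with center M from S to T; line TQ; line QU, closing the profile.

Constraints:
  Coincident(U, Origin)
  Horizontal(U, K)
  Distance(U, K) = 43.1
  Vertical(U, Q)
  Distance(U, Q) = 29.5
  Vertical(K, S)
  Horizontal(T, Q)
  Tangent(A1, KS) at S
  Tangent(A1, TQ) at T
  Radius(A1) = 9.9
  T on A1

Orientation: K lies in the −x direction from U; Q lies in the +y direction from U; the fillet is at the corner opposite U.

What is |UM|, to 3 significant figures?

38.6

U is at the origin; UK is horizontal with |UK| = 43.1 and K on the −x side, so K = (-43.1, 0.00). UQ is vertical with |UQ| = 29.5 and Q on the +y side, so Q = (0.00, 29.5). The virtual corner opposite U is at (-43.1, 29.5). A1 meets KS tangentially, so MS is at right angles to KS and tangency of A1 to TQ means the radius MT is perpendicular to TQ, with radius 9.9, so the center M sits 9.9 in from both sides at M = (-33.2, 19.6). Then |UM| = |M − U| = 38.6.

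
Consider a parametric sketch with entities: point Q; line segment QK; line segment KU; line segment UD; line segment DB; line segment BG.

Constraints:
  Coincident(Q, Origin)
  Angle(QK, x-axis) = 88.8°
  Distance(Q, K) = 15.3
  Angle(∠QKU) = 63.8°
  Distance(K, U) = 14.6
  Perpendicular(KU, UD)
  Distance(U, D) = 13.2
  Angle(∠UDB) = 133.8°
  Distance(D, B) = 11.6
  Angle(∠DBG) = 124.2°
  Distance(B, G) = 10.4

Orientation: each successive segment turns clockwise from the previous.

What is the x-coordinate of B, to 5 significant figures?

-3.9202

Q is at the origin; QK runs at 88.8° with length 15.3, so K = (0.32042, 15.297). ∠QKU = 63.8° gives KU at -27.400° from the x-axis; with |KU| = 14.6, U = (13.283, 8.5777). KU ⟂ UD, so UD runs at -117.40°; with |UD| = 13.2, D = (7.2079, -3.1414). ∠UDB = 133.8° gives DB at -163.60° from the x-axis; with |DB| = 11.6, B = (-3.9202, -6.4166). So B.x = -3.9202.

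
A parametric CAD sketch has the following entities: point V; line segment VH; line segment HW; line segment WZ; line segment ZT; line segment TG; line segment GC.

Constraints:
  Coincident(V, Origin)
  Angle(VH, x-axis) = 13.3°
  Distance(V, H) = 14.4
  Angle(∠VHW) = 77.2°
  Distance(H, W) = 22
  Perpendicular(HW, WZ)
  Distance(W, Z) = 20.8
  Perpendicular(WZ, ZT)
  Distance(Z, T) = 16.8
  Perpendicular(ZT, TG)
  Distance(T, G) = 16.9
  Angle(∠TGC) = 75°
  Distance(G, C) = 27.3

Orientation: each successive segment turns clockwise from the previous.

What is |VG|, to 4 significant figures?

10.34

The perpendicularity gives ZT at right angles to WZ, so ZT runs at 90.50°; with |ZT| = 16.8, T = (-6.740, -2.069). ZT is perpendicular to TG, so TG runs at 0.5000°; with |TG| = 16.9, G = (10.16, -1.921). Then |VG| = |G − V| = 10.34.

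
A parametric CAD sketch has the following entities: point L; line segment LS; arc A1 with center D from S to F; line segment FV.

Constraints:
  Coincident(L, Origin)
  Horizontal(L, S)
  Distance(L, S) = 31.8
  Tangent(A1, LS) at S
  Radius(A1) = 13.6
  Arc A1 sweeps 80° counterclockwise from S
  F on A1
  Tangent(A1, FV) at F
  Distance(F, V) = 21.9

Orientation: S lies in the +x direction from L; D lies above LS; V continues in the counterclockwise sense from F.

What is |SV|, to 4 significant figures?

37.04

On A1, S sits at bearing -90° from D; an 80° counterclockwise sweep puts F at bearing -10°, so F = D + 13.6·(cos -10°, sin -10°) = (45.19, 11.24). The tangent condition forces DF to be normal to FV, so FV runs along (−sin -10°, cos -10°); with |FV| = 21.9, V = (49.00, 32.81). Then |SV| = |V − S| = 37.04.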